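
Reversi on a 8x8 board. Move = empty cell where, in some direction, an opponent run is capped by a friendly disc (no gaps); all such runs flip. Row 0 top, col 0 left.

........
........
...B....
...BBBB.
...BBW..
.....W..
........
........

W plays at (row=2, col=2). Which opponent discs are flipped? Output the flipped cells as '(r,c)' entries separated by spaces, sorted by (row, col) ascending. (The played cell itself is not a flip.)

Answer: (3,3) (4,4)

Derivation:
Dir NW: first cell '.' (not opp) -> no flip
Dir N: first cell '.' (not opp) -> no flip
Dir NE: first cell '.' (not opp) -> no flip
Dir W: first cell '.' (not opp) -> no flip
Dir E: opp run (2,3), next='.' -> no flip
Dir SW: first cell '.' (not opp) -> no flip
Dir S: first cell '.' (not opp) -> no flip
Dir SE: opp run (3,3) (4,4) capped by W -> flip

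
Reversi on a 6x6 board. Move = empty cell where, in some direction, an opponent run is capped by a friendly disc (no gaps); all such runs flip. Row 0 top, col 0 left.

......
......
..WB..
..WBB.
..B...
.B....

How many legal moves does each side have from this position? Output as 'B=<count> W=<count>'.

Answer: B=5 W=5

Derivation:
-- B to move --
(1,1): flips 1 -> legal
(1,2): flips 2 -> legal
(1,3): no bracket -> illegal
(2,1): flips 1 -> legal
(3,1): flips 1 -> legal
(4,1): flips 1 -> legal
(4,3): no bracket -> illegal
B mobility = 5
-- W to move --
(1,2): no bracket -> illegal
(1,3): no bracket -> illegal
(1,4): flips 1 -> legal
(2,4): flips 1 -> legal
(2,5): no bracket -> illegal
(3,1): no bracket -> illegal
(3,5): flips 2 -> legal
(4,0): no bracket -> illegal
(4,1): no bracket -> illegal
(4,3): no bracket -> illegal
(4,4): flips 1 -> legal
(4,5): no bracket -> illegal
(5,0): no bracket -> illegal
(5,2): flips 1 -> legal
(5,3): no bracket -> illegal
W mobility = 5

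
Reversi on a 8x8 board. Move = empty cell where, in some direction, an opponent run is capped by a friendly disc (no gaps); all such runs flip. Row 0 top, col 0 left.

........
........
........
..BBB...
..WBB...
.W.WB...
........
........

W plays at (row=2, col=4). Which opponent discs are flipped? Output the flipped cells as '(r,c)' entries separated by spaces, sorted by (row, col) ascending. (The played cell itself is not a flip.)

Answer: (3,3)

Derivation:
Dir NW: first cell '.' (not opp) -> no flip
Dir N: first cell '.' (not opp) -> no flip
Dir NE: first cell '.' (not opp) -> no flip
Dir W: first cell '.' (not opp) -> no flip
Dir E: first cell '.' (not opp) -> no flip
Dir SW: opp run (3,3) capped by W -> flip
Dir S: opp run (3,4) (4,4) (5,4), next='.' -> no flip
Dir SE: first cell '.' (not opp) -> no flip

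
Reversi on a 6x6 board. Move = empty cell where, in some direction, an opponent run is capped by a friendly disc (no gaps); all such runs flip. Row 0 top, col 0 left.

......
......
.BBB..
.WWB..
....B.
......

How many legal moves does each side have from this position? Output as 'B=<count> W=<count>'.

-- B to move --
(2,0): no bracket -> illegal
(3,0): flips 2 -> legal
(4,0): flips 1 -> legal
(4,1): flips 2 -> legal
(4,2): flips 1 -> legal
(4,3): flips 1 -> legal
B mobility = 5
-- W to move --
(1,0): flips 1 -> legal
(1,1): flips 1 -> legal
(1,2): flips 1 -> legal
(1,3): flips 1 -> legal
(1,4): flips 1 -> legal
(2,0): no bracket -> illegal
(2,4): no bracket -> illegal
(3,0): no bracket -> illegal
(3,4): flips 1 -> legal
(3,5): no bracket -> illegal
(4,2): no bracket -> illegal
(4,3): no bracket -> illegal
(4,5): no bracket -> illegal
(5,3): no bracket -> illegal
(5,4): no bracket -> illegal
(5,5): no bracket -> illegal
W mobility = 6

Answer: B=5 W=6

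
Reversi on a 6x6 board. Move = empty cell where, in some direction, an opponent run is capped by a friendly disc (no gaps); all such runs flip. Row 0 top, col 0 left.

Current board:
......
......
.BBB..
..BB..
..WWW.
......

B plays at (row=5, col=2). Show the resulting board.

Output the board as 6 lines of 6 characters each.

Answer: ......
......
.BBB..
..BB..
..BWW.
..B...

Derivation:
Place B at (5,2); scan 8 dirs for brackets.
Dir NW: first cell '.' (not opp) -> no flip
Dir N: opp run (4,2) capped by B -> flip
Dir NE: opp run (4,3), next='.' -> no flip
Dir W: first cell '.' (not opp) -> no flip
Dir E: first cell '.' (not opp) -> no flip
Dir SW: edge -> no flip
Dir S: edge -> no flip
Dir SE: edge -> no flip
All flips: (4,2)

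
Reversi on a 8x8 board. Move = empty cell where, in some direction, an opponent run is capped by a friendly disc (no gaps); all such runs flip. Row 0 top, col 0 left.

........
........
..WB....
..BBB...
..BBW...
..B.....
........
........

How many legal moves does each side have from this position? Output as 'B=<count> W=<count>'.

-- B to move --
(1,1): flips 1 -> legal
(1,2): flips 1 -> legal
(1,3): no bracket -> illegal
(2,1): flips 1 -> legal
(3,1): no bracket -> illegal
(3,5): no bracket -> illegal
(4,5): flips 1 -> legal
(5,3): no bracket -> illegal
(5,4): flips 1 -> legal
(5,5): flips 1 -> legal
B mobility = 6
-- W to move --
(1,2): no bracket -> illegal
(1,3): no bracket -> illegal
(1,4): no bracket -> illegal
(2,1): no bracket -> illegal
(2,4): flips 2 -> legal
(2,5): no bracket -> illegal
(3,1): no bracket -> illegal
(3,5): no bracket -> illegal
(4,1): flips 2 -> legal
(4,5): no bracket -> illegal
(5,1): no bracket -> illegal
(5,3): no bracket -> illegal
(5,4): no bracket -> illegal
(6,1): no bracket -> illegal
(6,2): flips 3 -> legal
(6,3): no bracket -> illegal
W mobility = 3

Answer: B=6 W=3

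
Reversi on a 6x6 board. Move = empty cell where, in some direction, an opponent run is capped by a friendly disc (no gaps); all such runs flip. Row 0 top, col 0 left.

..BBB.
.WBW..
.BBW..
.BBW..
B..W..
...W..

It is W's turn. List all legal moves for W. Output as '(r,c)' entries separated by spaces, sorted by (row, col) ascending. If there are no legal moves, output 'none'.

(0,1): flips 1 -> legal
(0,5): no bracket -> illegal
(1,0): flips 2 -> legal
(1,4): no bracket -> illegal
(1,5): no bracket -> illegal
(2,0): flips 2 -> legal
(3,0): flips 2 -> legal
(4,1): flips 3 -> legal
(4,2): no bracket -> illegal
(5,0): no bracket -> illegal
(5,1): no bracket -> illegal

Answer: (0,1) (1,0) (2,0) (3,0) (4,1)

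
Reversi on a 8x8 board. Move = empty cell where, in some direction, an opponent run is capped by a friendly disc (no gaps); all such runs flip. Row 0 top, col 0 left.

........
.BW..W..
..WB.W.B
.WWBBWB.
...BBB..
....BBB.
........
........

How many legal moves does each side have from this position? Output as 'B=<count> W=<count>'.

Answer: B=9 W=11

Derivation:
-- B to move --
(0,1): flips 1 -> legal
(0,2): no bracket -> illegal
(0,3): no bracket -> illegal
(0,4): no bracket -> illegal
(0,5): flips 3 -> legal
(0,6): no bracket -> illegal
(1,3): flips 1 -> legal
(1,4): flips 1 -> legal
(1,6): flips 1 -> legal
(2,0): no bracket -> illegal
(2,1): flips 2 -> legal
(2,4): no bracket -> illegal
(2,6): flips 1 -> legal
(3,0): flips 2 -> legal
(4,0): no bracket -> illegal
(4,1): flips 1 -> legal
(4,2): no bracket -> illegal
(4,6): no bracket -> illegal
B mobility = 9
-- W to move --
(0,0): flips 1 -> legal
(0,1): no bracket -> illegal
(0,2): no bracket -> illegal
(1,0): flips 1 -> legal
(1,3): no bracket -> illegal
(1,4): flips 1 -> legal
(1,6): no bracket -> illegal
(1,7): no bracket -> illegal
(2,0): no bracket -> illegal
(2,1): no bracket -> illegal
(2,4): flips 1 -> legal
(2,6): no bracket -> illegal
(3,7): flips 1 -> legal
(4,2): no bracket -> illegal
(4,6): no bracket -> illegal
(4,7): flips 1 -> legal
(5,2): flips 2 -> legal
(5,3): flips 1 -> legal
(5,7): no bracket -> illegal
(6,3): no bracket -> illegal
(6,4): no bracket -> illegal
(6,5): flips 4 -> legal
(6,6): flips 3 -> legal
(6,7): flips 4 -> legal
W mobility = 11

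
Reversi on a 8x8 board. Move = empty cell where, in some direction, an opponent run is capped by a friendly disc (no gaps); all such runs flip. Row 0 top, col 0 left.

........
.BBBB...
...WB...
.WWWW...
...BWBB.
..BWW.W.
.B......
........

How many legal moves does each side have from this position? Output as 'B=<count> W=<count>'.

-- B to move --
(2,0): no bracket -> illegal
(2,1): flips 1 -> legal
(2,2): flips 1 -> legal
(2,5): flips 1 -> legal
(3,0): no bracket -> illegal
(3,5): no bracket -> illegal
(4,0): no bracket -> illegal
(4,1): flips 2 -> legal
(4,2): flips 1 -> legal
(4,7): no bracket -> illegal
(5,5): flips 2 -> legal
(5,7): no bracket -> illegal
(6,2): no bracket -> illegal
(6,3): flips 2 -> legal
(6,4): flips 3 -> legal
(6,5): flips 1 -> legal
(6,6): flips 1 -> legal
(6,7): flips 1 -> legal
B mobility = 11
-- W to move --
(0,0): no bracket -> illegal
(0,1): flips 1 -> legal
(0,2): no bracket -> illegal
(0,3): flips 1 -> legal
(0,4): flips 2 -> legal
(0,5): flips 1 -> legal
(1,0): no bracket -> illegal
(1,5): flips 1 -> legal
(2,0): no bracket -> illegal
(2,1): no bracket -> illegal
(2,2): no bracket -> illegal
(2,5): flips 1 -> legal
(3,5): no bracket -> illegal
(3,6): flips 2 -> legal
(3,7): no bracket -> illegal
(4,1): no bracket -> illegal
(4,2): flips 1 -> legal
(4,7): flips 2 -> legal
(5,0): no bracket -> illegal
(5,1): flips 1 -> legal
(5,5): no bracket -> illegal
(5,7): no bracket -> illegal
(6,0): no bracket -> illegal
(6,2): no bracket -> illegal
(6,3): no bracket -> illegal
(7,0): flips 3 -> legal
(7,1): no bracket -> illegal
(7,2): no bracket -> illegal
W mobility = 11

Answer: B=11 W=11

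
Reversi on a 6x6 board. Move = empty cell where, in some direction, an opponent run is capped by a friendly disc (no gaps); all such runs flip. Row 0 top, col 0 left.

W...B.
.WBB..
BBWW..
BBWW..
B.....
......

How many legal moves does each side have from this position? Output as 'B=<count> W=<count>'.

Answer: B=7 W=6

Derivation:
-- B to move --
(0,1): flips 1 -> legal
(0,2): flips 1 -> legal
(1,0): flips 1 -> legal
(1,4): no bracket -> illegal
(2,4): flips 2 -> legal
(3,4): flips 3 -> legal
(4,1): no bracket -> illegal
(4,2): flips 2 -> legal
(4,3): flips 3 -> legal
(4,4): no bracket -> illegal
B mobility = 7
-- W to move --
(0,1): flips 1 -> legal
(0,2): flips 1 -> legal
(0,3): flips 1 -> legal
(0,5): no bracket -> illegal
(1,0): flips 1 -> legal
(1,4): flips 2 -> legal
(1,5): no bracket -> illegal
(2,4): no bracket -> illegal
(4,1): flips 2 -> legal
(4,2): no bracket -> illegal
(5,0): no bracket -> illegal
(5,1): no bracket -> illegal
W mobility = 6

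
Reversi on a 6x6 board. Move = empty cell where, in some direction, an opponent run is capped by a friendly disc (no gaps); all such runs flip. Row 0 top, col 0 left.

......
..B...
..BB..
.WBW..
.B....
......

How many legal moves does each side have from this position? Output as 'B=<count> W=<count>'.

-- B to move --
(2,0): no bracket -> illegal
(2,1): flips 1 -> legal
(2,4): no bracket -> illegal
(3,0): flips 1 -> legal
(3,4): flips 1 -> legal
(4,0): flips 1 -> legal
(4,2): no bracket -> illegal
(4,3): flips 1 -> legal
(4,4): flips 1 -> legal
B mobility = 6
-- W to move --
(0,1): no bracket -> illegal
(0,2): no bracket -> illegal
(0,3): no bracket -> illegal
(1,1): flips 1 -> legal
(1,3): flips 2 -> legal
(1,4): no bracket -> illegal
(2,1): no bracket -> illegal
(2,4): no bracket -> illegal
(3,0): no bracket -> illegal
(3,4): no bracket -> illegal
(4,0): no bracket -> illegal
(4,2): no bracket -> illegal
(4,3): no bracket -> illegal
(5,0): no bracket -> illegal
(5,1): flips 1 -> legal
(5,2): no bracket -> illegal
W mobility = 3

Answer: B=6 W=3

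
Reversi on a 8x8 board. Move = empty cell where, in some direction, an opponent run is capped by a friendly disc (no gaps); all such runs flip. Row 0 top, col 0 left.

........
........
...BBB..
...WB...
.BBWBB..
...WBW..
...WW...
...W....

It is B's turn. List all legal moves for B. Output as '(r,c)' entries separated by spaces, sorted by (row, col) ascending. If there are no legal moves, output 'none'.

Answer: (2,2) (3,2) (5,2) (5,6) (6,2) (6,5) (6,6) (7,2) (7,4) (7,5)

Derivation:
(2,2): flips 1 -> legal
(3,2): flips 2 -> legal
(4,6): no bracket -> illegal
(5,2): flips 2 -> legal
(5,6): flips 1 -> legal
(6,2): flips 1 -> legal
(6,5): flips 1 -> legal
(6,6): flips 1 -> legal
(7,2): flips 1 -> legal
(7,4): flips 1 -> legal
(7,5): flips 2 -> legal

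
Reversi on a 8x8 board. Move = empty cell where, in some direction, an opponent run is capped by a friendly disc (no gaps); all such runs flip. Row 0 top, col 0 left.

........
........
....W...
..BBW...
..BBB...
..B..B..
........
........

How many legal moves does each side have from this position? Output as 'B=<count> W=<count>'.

Answer: B=4 W=4

Derivation:
-- B to move --
(1,3): no bracket -> illegal
(1,4): flips 2 -> legal
(1,5): flips 1 -> legal
(2,3): no bracket -> illegal
(2,5): flips 1 -> legal
(3,5): flips 1 -> legal
(4,5): no bracket -> illegal
B mobility = 4
-- W to move --
(2,1): no bracket -> illegal
(2,2): no bracket -> illegal
(2,3): no bracket -> illegal
(3,1): flips 2 -> legal
(3,5): no bracket -> illegal
(4,1): no bracket -> illegal
(4,5): no bracket -> illegal
(4,6): no bracket -> illegal
(5,1): flips 2 -> legal
(5,3): no bracket -> illegal
(5,4): flips 1 -> legal
(5,6): no bracket -> illegal
(6,1): flips 2 -> legal
(6,2): no bracket -> illegal
(6,3): no bracket -> illegal
(6,4): no bracket -> illegal
(6,5): no bracket -> illegal
(6,6): no bracket -> illegal
W mobility = 4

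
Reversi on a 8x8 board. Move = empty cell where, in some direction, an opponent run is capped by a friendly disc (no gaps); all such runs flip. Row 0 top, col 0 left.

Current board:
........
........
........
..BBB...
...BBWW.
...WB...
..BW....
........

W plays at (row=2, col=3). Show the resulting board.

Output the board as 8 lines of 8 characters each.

Answer: ........
........
...W....
..BWW...
...WBWW.
...WB...
..BW....
........

Derivation:
Place W at (2,3); scan 8 dirs for brackets.
Dir NW: first cell '.' (not opp) -> no flip
Dir N: first cell '.' (not opp) -> no flip
Dir NE: first cell '.' (not opp) -> no flip
Dir W: first cell '.' (not opp) -> no flip
Dir E: first cell '.' (not opp) -> no flip
Dir SW: opp run (3,2), next='.' -> no flip
Dir S: opp run (3,3) (4,3) capped by W -> flip
Dir SE: opp run (3,4) capped by W -> flip
All flips: (3,3) (3,4) (4,3)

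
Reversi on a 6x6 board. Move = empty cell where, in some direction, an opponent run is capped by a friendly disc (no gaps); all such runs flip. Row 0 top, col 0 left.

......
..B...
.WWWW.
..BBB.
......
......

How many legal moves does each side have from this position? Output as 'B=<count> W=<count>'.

-- B to move --
(1,0): flips 1 -> legal
(1,1): flips 1 -> legal
(1,3): flips 1 -> legal
(1,4): flips 2 -> legal
(1,5): flips 1 -> legal
(2,0): no bracket -> illegal
(2,5): no bracket -> illegal
(3,0): flips 1 -> legal
(3,1): no bracket -> illegal
(3,5): no bracket -> illegal
B mobility = 6
-- W to move --
(0,1): flips 1 -> legal
(0,2): flips 1 -> legal
(0,3): flips 1 -> legal
(1,1): no bracket -> illegal
(1,3): no bracket -> illegal
(2,5): no bracket -> illegal
(3,1): no bracket -> illegal
(3,5): no bracket -> illegal
(4,1): flips 1 -> legal
(4,2): flips 2 -> legal
(4,3): flips 2 -> legal
(4,4): flips 2 -> legal
(4,5): flips 1 -> legal
W mobility = 8

Answer: B=6 W=8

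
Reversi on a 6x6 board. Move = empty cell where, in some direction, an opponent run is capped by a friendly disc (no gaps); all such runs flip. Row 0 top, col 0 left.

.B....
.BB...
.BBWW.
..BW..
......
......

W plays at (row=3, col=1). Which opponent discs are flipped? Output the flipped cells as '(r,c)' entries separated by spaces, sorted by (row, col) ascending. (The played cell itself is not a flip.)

Answer: (3,2)

Derivation:
Dir NW: first cell '.' (not opp) -> no flip
Dir N: opp run (2,1) (1,1) (0,1), next=edge -> no flip
Dir NE: opp run (2,2), next='.' -> no flip
Dir W: first cell '.' (not opp) -> no flip
Dir E: opp run (3,2) capped by W -> flip
Dir SW: first cell '.' (not opp) -> no flip
Dir S: first cell '.' (not opp) -> no flip
Dir SE: first cell '.' (not opp) -> no flip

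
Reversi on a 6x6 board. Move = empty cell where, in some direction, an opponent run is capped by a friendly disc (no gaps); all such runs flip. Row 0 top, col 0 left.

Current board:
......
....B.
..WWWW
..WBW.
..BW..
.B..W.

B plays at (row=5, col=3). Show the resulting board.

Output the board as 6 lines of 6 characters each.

Place B at (5,3); scan 8 dirs for brackets.
Dir NW: first cell 'B' (not opp) -> no flip
Dir N: opp run (4,3) capped by B -> flip
Dir NE: first cell '.' (not opp) -> no flip
Dir W: first cell '.' (not opp) -> no flip
Dir E: opp run (5,4), next='.' -> no flip
Dir SW: edge -> no flip
Dir S: edge -> no flip
Dir SE: edge -> no flip
All flips: (4,3)

Answer: ......
....B.
..WWWW
..WBW.
..BB..
.B.BW.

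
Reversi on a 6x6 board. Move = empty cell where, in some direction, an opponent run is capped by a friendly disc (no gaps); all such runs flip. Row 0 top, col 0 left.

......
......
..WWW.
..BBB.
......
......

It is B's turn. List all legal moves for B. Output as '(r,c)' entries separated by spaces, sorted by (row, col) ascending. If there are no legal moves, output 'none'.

Answer: (1,1) (1,2) (1,3) (1,4) (1,5)

Derivation:
(1,1): flips 1 -> legal
(1,2): flips 2 -> legal
(1,3): flips 1 -> legal
(1,4): flips 2 -> legal
(1,5): flips 1 -> legal
(2,1): no bracket -> illegal
(2,5): no bracket -> illegal
(3,1): no bracket -> illegal
(3,5): no bracket -> illegal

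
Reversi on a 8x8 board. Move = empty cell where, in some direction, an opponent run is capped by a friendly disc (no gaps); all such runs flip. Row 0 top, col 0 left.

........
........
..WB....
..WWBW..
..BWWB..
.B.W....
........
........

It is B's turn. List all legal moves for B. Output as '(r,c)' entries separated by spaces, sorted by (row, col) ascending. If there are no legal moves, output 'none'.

Answer: (1,2) (2,1) (2,4) (2,5) (3,1) (3,6) (4,1) (5,2) (5,4) (6,3) (6,4)

Derivation:
(1,1): no bracket -> illegal
(1,2): flips 2 -> legal
(1,3): no bracket -> illegal
(2,1): flips 1 -> legal
(2,4): flips 1 -> legal
(2,5): flips 1 -> legal
(2,6): no bracket -> illegal
(3,1): flips 2 -> legal
(3,6): flips 1 -> legal
(4,1): flips 1 -> legal
(4,6): no bracket -> illegal
(5,2): flips 1 -> legal
(5,4): flips 1 -> legal
(5,5): no bracket -> illegal
(6,2): no bracket -> illegal
(6,3): flips 3 -> legal
(6,4): flips 1 -> legal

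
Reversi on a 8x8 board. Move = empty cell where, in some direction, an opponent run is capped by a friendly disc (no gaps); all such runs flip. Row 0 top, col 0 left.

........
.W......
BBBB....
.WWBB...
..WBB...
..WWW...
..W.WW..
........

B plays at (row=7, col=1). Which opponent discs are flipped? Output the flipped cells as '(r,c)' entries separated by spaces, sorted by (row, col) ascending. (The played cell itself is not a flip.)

Answer: (5,3) (6,2)

Derivation:
Dir NW: first cell '.' (not opp) -> no flip
Dir N: first cell '.' (not opp) -> no flip
Dir NE: opp run (6,2) (5,3) capped by B -> flip
Dir W: first cell '.' (not opp) -> no flip
Dir E: first cell '.' (not opp) -> no flip
Dir SW: edge -> no flip
Dir S: edge -> no flip
Dir SE: edge -> no flip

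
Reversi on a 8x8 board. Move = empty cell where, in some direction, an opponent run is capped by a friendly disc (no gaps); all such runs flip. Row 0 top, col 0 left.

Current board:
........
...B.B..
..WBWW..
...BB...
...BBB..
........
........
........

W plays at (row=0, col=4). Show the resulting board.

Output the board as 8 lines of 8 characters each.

Answer: ....W...
...W.B..
..WBWW..
...BB...
...BBB..
........
........
........

Derivation:
Place W at (0,4); scan 8 dirs for brackets.
Dir NW: edge -> no flip
Dir N: edge -> no flip
Dir NE: edge -> no flip
Dir W: first cell '.' (not opp) -> no flip
Dir E: first cell '.' (not opp) -> no flip
Dir SW: opp run (1,3) capped by W -> flip
Dir S: first cell '.' (not opp) -> no flip
Dir SE: opp run (1,5), next='.' -> no flip
All flips: (1,3)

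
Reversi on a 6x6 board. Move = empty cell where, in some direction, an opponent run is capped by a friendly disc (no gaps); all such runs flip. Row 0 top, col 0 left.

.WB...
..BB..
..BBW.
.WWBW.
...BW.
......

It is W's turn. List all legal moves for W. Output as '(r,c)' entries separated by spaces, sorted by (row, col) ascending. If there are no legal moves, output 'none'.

Answer: (0,3) (0,4) (1,1) (1,4) (2,1) (4,2) (5,2) (5,4)

Derivation:
(0,3): flips 1 -> legal
(0,4): flips 2 -> legal
(1,1): flips 2 -> legal
(1,4): flips 1 -> legal
(2,1): flips 2 -> legal
(4,2): flips 2 -> legal
(5,2): flips 1 -> legal
(5,3): no bracket -> illegal
(5,4): flips 1 -> legal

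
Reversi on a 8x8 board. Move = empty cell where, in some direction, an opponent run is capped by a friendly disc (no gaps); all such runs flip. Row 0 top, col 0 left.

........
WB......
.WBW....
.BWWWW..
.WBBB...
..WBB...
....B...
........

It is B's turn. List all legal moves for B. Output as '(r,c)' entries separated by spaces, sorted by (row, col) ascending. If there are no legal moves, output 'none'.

Answer: (1,3) (2,0) (2,4) (2,5) (2,6) (3,6) (4,0) (5,1) (6,1) (6,2)

Derivation:
(0,0): no bracket -> illegal
(0,1): no bracket -> illegal
(1,2): no bracket -> illegal
(1,3): flips 2 -> legal
(1,4): no bracket -> illegal
(2,0): flips 1 -> legal
(2,4): flips 3 -> legal
(2,5): flips 1 -> legal
(2,6): flips 1 -> legal
(3,0): no bracket -> illegal
(3,6): flips 4 -> legal
(4,0): flips 1 -> legal
(4,5): no bracket -> illegal
(4,6): no bracket -> illegal
(5,0): no bracket -> illegal
(5,1): flips 2 -> legal
(6,1): flips 1 -> legal
(6,2): flips 1 -> legal
(6,3): no bracket -> illegal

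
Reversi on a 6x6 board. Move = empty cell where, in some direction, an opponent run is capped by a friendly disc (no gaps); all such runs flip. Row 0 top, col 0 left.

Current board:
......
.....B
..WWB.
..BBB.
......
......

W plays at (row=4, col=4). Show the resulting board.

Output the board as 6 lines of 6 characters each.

Place W at (4,4); scan 8 dirs for brackets.
Dir NW: opp run (3,3) capped by W -> flip
Dir N: opp run (3,4) (2,4), next='.' -> no flip
Dir NE: first cell '.' (not opp) -> no flip
Dir W: first cell '.' (not opp) -> no flip
Dir E: first cell '.' (not opp) -> no flip
Dir SW: first cell '.' (not opp) -> no flip
Dir S: first cell '.' (not opp) -> no flip
Dir SE: first cell '.' (not opp) -> no flip
All flips: (3,3)

Answer: ......
.....B
..WWB.
..BWB.
....W.
......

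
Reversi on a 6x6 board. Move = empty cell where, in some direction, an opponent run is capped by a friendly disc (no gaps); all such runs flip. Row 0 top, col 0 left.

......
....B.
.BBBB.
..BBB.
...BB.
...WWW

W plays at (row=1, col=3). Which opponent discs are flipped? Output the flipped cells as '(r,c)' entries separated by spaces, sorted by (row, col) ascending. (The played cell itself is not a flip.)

Answer: (2,3) (3,3) (4,3)

Derivation:
Dir NW: first cell '.' (not opp) -> no flip
Dir N: first cell '.' (not opp) -> no flip
Dir NE: first cell '.' (not opp) -> no flip
Dir W: first cell '.' (not opp) -> no flip
Dir E: opp run (1,4), next='.' -> no flip
Dir SW: opp run (2,2), next='.' -> no flip
Dir S: opp run (2,3) (3,3) (4,3) capped by W -> flip
Dir SE: opp run (2,4), next='.' -> no flip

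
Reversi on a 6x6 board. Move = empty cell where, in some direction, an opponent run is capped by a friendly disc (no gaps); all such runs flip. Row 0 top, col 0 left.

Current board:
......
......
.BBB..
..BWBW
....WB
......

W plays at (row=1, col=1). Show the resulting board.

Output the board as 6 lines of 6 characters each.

Place W at (1,1); scan 8 dirs for brackets.
Dir NW: first cell '.' (not opp) -> no flip
Dir N: first cell '.' (not opp) -> no flip
Dir NE: first cell '.' (not opp) -> no flip
Dir W: first cell '.' (not opp) -> no flip
Dir E: first cell '.' (not opp) -> no flip
Dir SW: first cell '.' (not opp) -> no flip
Dir S: opp run (2,1), next='.' -> no flip
Dir SE: opp run (2,2) capped by W -> flip
All flips: (2,2)

Answer: ......
.W....
.BWB..
..BWBW
....WB
......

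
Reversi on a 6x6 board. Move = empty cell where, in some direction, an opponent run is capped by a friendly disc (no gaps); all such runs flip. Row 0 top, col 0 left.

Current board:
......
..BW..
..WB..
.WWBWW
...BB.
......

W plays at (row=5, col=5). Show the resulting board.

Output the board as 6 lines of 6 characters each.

Place W at (5,5); scan 8 dirs for brackets.
Dir NW: opp run (4,4) (3,3) capped by W -> flip
Dir N: first cell '.' (not opp) -> no flip
Dir NE: edge -> no flip
Dir W: first cell '.' (not opp) -> no flip
Dir E: edge -> no flip
Dir SW: edge -> no flip
Dir S: edge -> no flip
Dir SE: edge -> no flip
All flips: (3,3) (4,4)

Answer: ......
..BW..
..WB..
.WWWWW
...BW.
.....W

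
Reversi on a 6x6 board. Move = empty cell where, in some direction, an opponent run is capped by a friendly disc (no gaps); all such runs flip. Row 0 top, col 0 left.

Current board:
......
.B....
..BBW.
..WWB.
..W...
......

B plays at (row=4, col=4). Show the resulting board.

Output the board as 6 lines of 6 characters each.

Place B at (4,4); scan 8 dirs for brackets.
Dir NW: opp run (3,3) capped by B -> flip
Dir N: first cell 'B' (not opp) -> no flip
Dir NE: first cell '.' (not opp) -> no flip
Dir W: first cell '.' (not opp) -> no flip
Dir E: first cell '.' (not opp) -> no flip
Dir SW: first cell '.' (not opp) -> no flip
Dir S: first cell '.' (not opp) -> no flip
Dir SE: first cell '.' (not opp) -> no flip
All flips: (3,3)

Answer: ......
.B....
..BBW.
..WBB.
..W.B.
......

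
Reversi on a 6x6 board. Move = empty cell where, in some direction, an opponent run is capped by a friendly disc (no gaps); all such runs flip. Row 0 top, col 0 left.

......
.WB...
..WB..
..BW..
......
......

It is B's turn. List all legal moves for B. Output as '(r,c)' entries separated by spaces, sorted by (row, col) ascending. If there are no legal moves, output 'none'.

Answer: (1,0) (2,1) (3,4) (4,3)

Derivation:
(0,0): no bracket -> illegal
(0,1): no bracket -> illegal
(0,2): no bracket -> illegal
(1,0): flips 1 -> legal
(1,3): no bracket -> illegal
(2,0): no bracket -> illegal
(2,1): flips 1 -> legal
(2,4): no bracket -> illegal
(3,1): no bracket -> illegal
(3,4): flips 1 -> legal
(4,2): no bracket -> illegal
(4,3): flips 1 -> legal
(4,4): no bracket -> illegal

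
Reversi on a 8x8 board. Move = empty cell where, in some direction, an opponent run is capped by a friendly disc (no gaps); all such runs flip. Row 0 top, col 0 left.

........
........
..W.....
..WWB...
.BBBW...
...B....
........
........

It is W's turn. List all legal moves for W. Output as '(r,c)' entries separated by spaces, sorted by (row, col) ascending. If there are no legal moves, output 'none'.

(2,3): no bracket -> illegal
(2,4): flips 1 -> legal
(2,5): no bracket -> illegal
(3,0): no bracket -> illegal
(3,1): no bracket -> illegal
(3,5): flips 1 -> legal
(4,0): flips 3 -> legal
(4,5): no bracket -> illegal
(5,0): flips 1 -> legal
(5,1): flips 1 -> legal
(5,2): flips 1 -> legal
(5,4): flips 1 -> legal
(6,2): flips 1 -> legal
(6,3): flips 2 -> legal
(6,4): no bracket -> illegal

Answer: (2,4) (3,5) (4,0) (5,0) (5,1) (5,2) (5,4) (6,2) (6,3)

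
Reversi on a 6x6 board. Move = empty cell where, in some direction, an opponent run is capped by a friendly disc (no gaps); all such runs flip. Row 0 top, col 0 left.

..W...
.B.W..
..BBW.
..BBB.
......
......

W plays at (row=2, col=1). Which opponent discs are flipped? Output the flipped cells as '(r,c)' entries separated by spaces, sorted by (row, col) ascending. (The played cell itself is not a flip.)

Answer: (2,2) (2,3)

Derivation:
Dir NW: first cell '.' (not opp) -> no flip
Dir N: opp run (1,1), next='.' -> no flip
Dir NE: first cell '.' (not opp) -> no flip
Dir W: first cell '.' (not opp) -> no flip
Dir E: opp run (2,2) (2,3) capped by W -> flip
Dir SW: first cell '.' (not opp) -> no flip
Dir S: first cell '.' (not opp) -> no flip
Dir SE: opp run (3,2), next='.' -> no flip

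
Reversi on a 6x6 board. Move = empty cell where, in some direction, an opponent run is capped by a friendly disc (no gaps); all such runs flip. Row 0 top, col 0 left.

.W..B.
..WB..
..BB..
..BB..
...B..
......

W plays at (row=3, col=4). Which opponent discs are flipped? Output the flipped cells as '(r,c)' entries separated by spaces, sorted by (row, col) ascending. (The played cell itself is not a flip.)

Dir NW: opp run (2,3) capped by W -> flip
Dir N: first cell '.' (not opp) -> no flip
Dir NE: first cell '.' (not opp) -> no flip
Dir W: opp run (3,3) (3,2), next='.' -> no flip
Dir E: first cell '.' (not opp) -> no flip
Dir SW: opp run (4,3), next='.' -> no flip
Dir S: first cell '.' (not opp) -> no flip
Dir SE: first cell '.' (not opp) -> no flip

Answer: (2,3)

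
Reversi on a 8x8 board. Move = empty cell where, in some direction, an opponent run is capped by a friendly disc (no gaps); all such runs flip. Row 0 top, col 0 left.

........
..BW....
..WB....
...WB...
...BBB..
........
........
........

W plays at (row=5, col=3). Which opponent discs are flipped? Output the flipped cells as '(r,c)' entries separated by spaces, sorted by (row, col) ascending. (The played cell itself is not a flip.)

Answer: (4,3)

Derivation:
Dir NW: first cell '.' (not opp) -> no flip
Dir N: opp run (4,3) capped by W -> flip
Dir NE: opp run (4,4), next='.' -> no flip
Dir W: first cell '.' (not opp) -> no flip
Dir E: first cell '.' (not opp) -> no flip
Dir SW: first cell '.' (not opp) -> no flip
Dir S: first cell '.' (not opp) -> no flip
Dir SE: first cell '.' (not opp) -> no flip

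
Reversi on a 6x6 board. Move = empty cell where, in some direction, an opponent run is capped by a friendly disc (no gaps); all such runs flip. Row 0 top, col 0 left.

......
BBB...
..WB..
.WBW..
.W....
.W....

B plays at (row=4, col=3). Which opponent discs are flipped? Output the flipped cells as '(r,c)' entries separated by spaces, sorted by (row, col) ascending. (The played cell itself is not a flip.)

Answer: (3,3)

Derivation:
Dir NW: first cell 'B' (not opp) -> no flip
Dir N: opp run (3,3) capped by B -> flip
Dir NE: first cell '.' (not opp) -> no flip
Dir W: first cell '.' (not opp) -> no flip
Dir E: first cell '.' (not opp) -> no flip
Dir SW: first cell '.' (not opp) -> no flip
Dir S: first cell '.' (not opp) -> no flip
Dir SE: first cell '.' (not opp) -> no flip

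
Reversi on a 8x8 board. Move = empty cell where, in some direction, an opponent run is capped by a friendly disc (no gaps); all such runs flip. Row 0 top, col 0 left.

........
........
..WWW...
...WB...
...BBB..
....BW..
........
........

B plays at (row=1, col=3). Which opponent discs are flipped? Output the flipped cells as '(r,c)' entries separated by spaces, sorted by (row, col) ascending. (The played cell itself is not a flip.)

Answer: (2,3) (3,3)

Derivation:
Dir NW: first cell '.' (not opp) -> no flip
Dir N: first cell '.' (not opp) -> no flip
Dir NE: first cell '.' (not opp) -> no flip
Dir W: first cell '.' (not opp) -> no flip
Dir E: first cell '.' (not opp) -> no flip
Dir SW: opp run (2,2), next='.' -> no flip
Dir S: opp run (2,3) (3,3) capped by B -> flip
Dir SE: opp run (2,4), next='.' -> no flip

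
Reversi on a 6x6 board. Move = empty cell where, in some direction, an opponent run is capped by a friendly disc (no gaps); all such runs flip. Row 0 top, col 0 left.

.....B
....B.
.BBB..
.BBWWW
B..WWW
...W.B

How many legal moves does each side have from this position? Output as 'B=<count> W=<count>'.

Answer: B=2 W=5

Derivation:
-- B to move --
(2,4): no bracket -> illegal
(2,5): flips 2 -> legal
(4,2): no bracket -> illegal
(5,2): no bracket -> illegal
(5,4): flips 1 -> legal
B mobility = 2
-- W to move --
(0,3): no bracket -> illegal
(0,4): no bracket -> illegal
(1,0): flips 2 -> legal
(1,1): flips 1 -> legal
(1,2): flips 1 -> legal
(1,3): flips 1 -> legal
(1,5): no bracket -> illegal
(2,0): no bracket -> illegal
(2,4): no bracket -> illegal
(2,5): no bracket -> illegal
(3,0): flips 2 -> legal
(4,1): no bracket -> illegal
(4,2): no bracket -> illegal
(5,0): no bracket -> illegal
(5,1): no bracket -> illegal
(5,4): no bracket -> illegal
W mobility = 5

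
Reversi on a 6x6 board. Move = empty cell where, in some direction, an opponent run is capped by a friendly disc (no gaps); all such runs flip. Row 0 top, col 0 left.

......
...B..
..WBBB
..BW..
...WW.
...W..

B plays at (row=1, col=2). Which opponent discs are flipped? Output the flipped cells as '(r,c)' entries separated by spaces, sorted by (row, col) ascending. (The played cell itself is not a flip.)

Answer: (2,2)

Derivation:
Dir NW: first cell '.' (not opp) -> no flip
Dir N: first cell '.' (not opp) -> no flip
Dir NE: first cell '.' (not opp) -> no flip
Dir W: first cell '.' (not opp) -> no flip
Dir E: first cell 'B' (not opp) -> no flip
Dir SW: first cell '.' (not opp) -> no flip
Dir S: opp run (2,2) capped by B -> flip
Dir SE: first cell 'B' (not opp) -> no flip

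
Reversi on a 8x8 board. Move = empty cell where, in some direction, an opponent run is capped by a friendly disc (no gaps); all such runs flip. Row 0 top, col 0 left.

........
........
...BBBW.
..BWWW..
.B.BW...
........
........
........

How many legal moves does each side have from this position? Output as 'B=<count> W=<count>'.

-- B to move --
(1,5): no bracket -> illegal
(1,6): no bracket -> illegal
(1,7): no bracket -> illegal
(2,2): no bracket -> illegal
(2,7): flips 1 -> legal
(3,6): flips 3 -> legal
(3,7): no bracket -> illegal
(4,2): flips 1 -> legal
(4,5): flips 3 -> legal
(4,6): flips 1 -> legal
(5,3): no bracket -> illegal
(5,4): flips 2 -> legal
(5,5): no bracket -> illegal
B mobility = 6
-- W to move --
(1,2): flips 1 -> legal
(1,3): flips 2 -> legal
(1,4): flips 1 -> legal
(1,5): flips 2 -> legal
(1,6): flips 1 -> legal
(2,1): no bracket -> illegal
(2,2): flips 3 -> legal
(3,0): no bracket -> illegal
(3,1): flips 1 -> legal
(3,6): no bracket -> illegal
(4,0): no bracket -> illegal
(4,2): flips 1 -> legal
(5,0): no bracket -> illegal
(5,1): no bracket -> illegal
(5,2): flips 1 -> legal
(5,3): flips 1 -> legal
(5,4): no bracket -> illegal
W mobility = 10

Answer: B=6 W=10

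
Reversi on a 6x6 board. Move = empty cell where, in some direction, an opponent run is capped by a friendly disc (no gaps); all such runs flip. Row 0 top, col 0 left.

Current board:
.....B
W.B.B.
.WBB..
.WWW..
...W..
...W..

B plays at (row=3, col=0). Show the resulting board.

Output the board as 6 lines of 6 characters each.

Place B at (3,0); scan 8 dirs for brackets.
Dir NW: edge -> no flip
Dir N: first cell '.' (not opp) -> no flip
Dir NE: opp run (2,1) capped by B -> flip
Dir W: edge -> no flip
Dir E: opp run (3,1) (3,2) (3,3), next='.' -> no flip
Dir SW: edge -> no flip
Dir S: first cell '.' (not opp) -> no flip
Dir SE: first cell '.' (not opp) -> no flip
All flips: (2,1)

Answer: .....B
W.B.B.
.BBB..
BWWW..
...W..
...W..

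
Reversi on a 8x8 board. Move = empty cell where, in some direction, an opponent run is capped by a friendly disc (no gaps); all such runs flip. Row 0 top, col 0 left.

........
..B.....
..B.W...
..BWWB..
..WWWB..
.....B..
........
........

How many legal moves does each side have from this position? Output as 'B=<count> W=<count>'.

-- B to move --
(1,3): flips 1 -> legal
(1,4): no bracket -> illegal
(1,5): no bracket -> illegal
(2,3): flips 1 -> legal
(2,5): no bracket -> illegal
(3,1): no bracket -> illegal
(4,1): flips 3 -> legal
(5,1): no bracket -> illegal
(5,2): flips 1 -> legal
(5,3): flips 1 -> legal
(5,4): flips 1 -> legal
B mobility = 6
-- W to move --
(0,1): no bracket -> illegal
(0,2): flips 3 -> legal
(0,3): no bracket -> illegal
(1,1): flips 1 -> legal
(1,3): no bracket -> illegal
(2,1): flips 1 -> legal
(2,3): no bracket -> illegal
(2,5): no bracket -> illegal
(2,6): flips 1 -> legal
(3,1): flips 1 -> legal
(3,6): flips 1 -> legal
(4,1): no bracket -> illegal
(4,6): flips 2 -> legal
(5,4): no bracket -> illegal
(5,6): flips 1 -> legal
(6,4): no bracket -> illegal
(6,5): no bracket -> illegal
(6,6): flips 1 -> legal
W mobility = 9

Answer: B=6 W=9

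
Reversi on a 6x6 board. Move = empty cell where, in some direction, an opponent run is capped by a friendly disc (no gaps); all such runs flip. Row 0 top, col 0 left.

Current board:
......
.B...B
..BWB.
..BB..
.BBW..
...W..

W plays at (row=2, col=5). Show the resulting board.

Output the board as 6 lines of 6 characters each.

Answer: ......
.B...B
..BWWW
..BB..
.BBW..
...W..

Derivation:
Place W at (2,5); scan 8 dirs for brackets.
Dir NW: first cell '.' (not opp) -> no flip
Dir N: opp run (1,5), next='.' -> no flip
Dir NE: edge -> no flip
Dir W: opp run (2,4) capped by W -> flip
Dir E: edge -> no flip
Dir SW: first cell '.' (not opp) -> no flip
Dir S: first cell '.' (not opp) -> no flip
Dir SE: edge -> no flip
All flips: (2,4)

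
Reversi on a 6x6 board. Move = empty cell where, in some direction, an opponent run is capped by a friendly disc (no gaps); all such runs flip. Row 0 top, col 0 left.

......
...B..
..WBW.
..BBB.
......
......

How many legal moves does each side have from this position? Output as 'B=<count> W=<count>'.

-- B to move --
(1,1): flips 1 -> legal
(1,2): flips 1 -> legal
(1,4): flips 1 -> legal
(1,5): flips 1 -> legal
(2,1): flips 1 -> legal
(2,5): flips 1 -> legal
(3,1): flips 1 -> legal
(3,5): flips 1 -> legal
B mobility = 8
-- W to move --
(0,2): flips 1 -> legal
(0,3): no bracket -> illegal
(0,4): flips 1 -> legal
(1,2): no bracket -> illegal
(1,4): no bracket -> illegal
(2,1): no bracket -> illegal
(2,5): no bracket -> illegal
(3,1): no bracket -> illegal
(3,5): no bracket -> illegal
(4,1): no bracket -> illegal
(4,2): flips 2 -> legal
(4,3): no bracket -> illegal
(4,4): flips 2 -> legal
(4,5): no bracket -> illegal
W mobility = 4

Answer: B=8 W=4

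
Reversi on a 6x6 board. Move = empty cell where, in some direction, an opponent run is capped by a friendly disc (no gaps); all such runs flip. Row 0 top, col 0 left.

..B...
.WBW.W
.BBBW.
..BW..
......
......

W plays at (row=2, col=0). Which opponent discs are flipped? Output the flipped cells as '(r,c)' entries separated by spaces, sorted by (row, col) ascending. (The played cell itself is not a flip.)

Answer: (2,1) (2,2) (2,3)

Derivation:
Dir NW: edge -> no flip
Dir N: first cell '.' (not opp) -> no flip
Dir NE: first cell 'W' (not opp) -> no flip
Dir W: edge -> no flip
Dir E: opp run (2,1) (2,2) (2,3) capped by W -> flip
Dir SW: edge -> no flip
Dir S: first cell '.' (not opp) -> no flip
Dir SE: first cell '.' (not opp) -> no flip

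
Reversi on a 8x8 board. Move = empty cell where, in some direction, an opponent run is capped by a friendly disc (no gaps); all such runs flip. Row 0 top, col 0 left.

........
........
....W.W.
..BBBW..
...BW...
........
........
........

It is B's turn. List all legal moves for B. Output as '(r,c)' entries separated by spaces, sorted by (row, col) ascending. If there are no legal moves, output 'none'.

(1,3): no bracket -> illegal
(1,4): flips 1 -> legal
(1,5): flips 1 -> legal
(1,6): no bracket -> illegal
(1,7): no bracket -> illegal
(2,3): no bracket -> illegal
(2,5): no bracket -> illegal
(2,7): no bracket -> illegal
(3,6): flips 1 -> legal
(3,7): no bracket -> illegal
(4,5): flips 1 -> legal
(4,6): no bracket -> illegal
(5,3): no bracket -> illegal
(5,4): flips 1 -> legal
(5,5): flips 1 -> legal

Answer: (1,4) (1,5) (3,6) (4,5) (5,4) (5,5)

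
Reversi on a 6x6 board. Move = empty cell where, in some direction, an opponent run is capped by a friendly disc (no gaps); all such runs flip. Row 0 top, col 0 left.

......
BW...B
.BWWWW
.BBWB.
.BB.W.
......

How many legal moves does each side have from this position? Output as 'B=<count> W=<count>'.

Answer: B=6 W=10

Derivation:
-- B to move --
(0,0): no bracket -> illegal
(0,1): flips 1 -> legal
(0,2): no bracket -> illegal
(1,2): flips 3 -> legal
(1,3): flips 1 -> legal
(1,4): flips 2 -> legal
(2,0): no bracket -> illegal
(3,5): flips 1 -> legal
(4,3): no bracket -> illegal
(4,5): no bracket -> illegal
(5,3): no bracket -> illegal
(5,4): flips 1 -> legal
(5,5): no bracket -> illegal
B mobility = 6
-- W to move --
(0,0): no bracket -> illegal
(0,1): no bracket -> illegal
(0,4): no bracket -> illegal
(0,5): flips 1 -> legal
(1,2): no bracket -> illegal
(1,4): no bracket -> illegal
(2,0): flips 1 -> legal
(3,0): flips 2 -> legal
(3,5): flips 1 -> legal
(4,0): flips 1 -> legal
(4,3): flips 1 -> legal
(4,5): flips 1 -> legal
(5,0): flips 2 -> legal
(5,1): flips 4 -> legal
(5,2): flips 2 -> legal
(5,3): no bracket -> illegal
W mobility = 10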